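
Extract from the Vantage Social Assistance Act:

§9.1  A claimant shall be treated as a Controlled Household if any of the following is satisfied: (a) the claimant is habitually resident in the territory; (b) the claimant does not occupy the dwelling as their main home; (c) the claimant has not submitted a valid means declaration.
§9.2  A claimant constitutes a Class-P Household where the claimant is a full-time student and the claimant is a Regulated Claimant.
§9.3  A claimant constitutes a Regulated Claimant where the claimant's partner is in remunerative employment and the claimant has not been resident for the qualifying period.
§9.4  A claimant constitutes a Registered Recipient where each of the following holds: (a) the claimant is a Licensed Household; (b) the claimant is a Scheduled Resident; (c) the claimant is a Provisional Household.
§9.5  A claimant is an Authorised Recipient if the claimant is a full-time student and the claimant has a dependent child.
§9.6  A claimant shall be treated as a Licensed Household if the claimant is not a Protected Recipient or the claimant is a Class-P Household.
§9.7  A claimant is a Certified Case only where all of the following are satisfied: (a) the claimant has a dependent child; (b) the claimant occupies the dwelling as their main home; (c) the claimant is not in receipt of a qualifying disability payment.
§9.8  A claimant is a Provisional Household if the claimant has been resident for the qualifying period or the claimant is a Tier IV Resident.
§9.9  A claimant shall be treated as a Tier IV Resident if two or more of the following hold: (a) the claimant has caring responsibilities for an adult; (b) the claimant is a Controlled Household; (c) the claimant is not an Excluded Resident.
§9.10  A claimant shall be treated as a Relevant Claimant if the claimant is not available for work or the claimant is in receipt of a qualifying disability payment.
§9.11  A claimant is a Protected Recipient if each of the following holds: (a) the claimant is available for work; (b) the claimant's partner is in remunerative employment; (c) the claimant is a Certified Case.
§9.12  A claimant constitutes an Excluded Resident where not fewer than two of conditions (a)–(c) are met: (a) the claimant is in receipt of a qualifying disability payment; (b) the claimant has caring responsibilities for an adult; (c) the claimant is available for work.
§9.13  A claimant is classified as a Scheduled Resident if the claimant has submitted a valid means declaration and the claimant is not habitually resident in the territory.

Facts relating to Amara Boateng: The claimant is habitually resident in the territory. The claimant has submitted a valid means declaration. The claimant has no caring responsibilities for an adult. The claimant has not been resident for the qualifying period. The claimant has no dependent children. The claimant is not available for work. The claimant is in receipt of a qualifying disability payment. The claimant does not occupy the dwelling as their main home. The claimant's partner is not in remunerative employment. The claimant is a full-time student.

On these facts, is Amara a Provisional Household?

Yes

§9.1 — Controlled Household: [the claimant is habitually resident in the territory? yes] OR [the claimant does not occupy the dwelling as their main home? yes] OR [the claimant has not submitted a valid means declaration? no] → satisfied.
§9.12 — Excluded Resident: the claimant is in receipt of a qualifying disability payment? yes; the claimant has caring responsibilities for an adult? no; the claimant is available for work? no — 1 of 3 hold (need ≥2) → not satisfied.
§9.9 — Tier IV Resident: the claimant has caring responsibilities for an adult? no; Controlled Household (§9.1)? yes; not an Excluded Resident (§9.12)? yes — 2 of 3 hold (need ≥2) → satisfied.
§9.8 — Provisional Household: [the claimant has been resident for the qualifying period? no] OR [Tier IV Resident (§9.9)? yes] → satisfied.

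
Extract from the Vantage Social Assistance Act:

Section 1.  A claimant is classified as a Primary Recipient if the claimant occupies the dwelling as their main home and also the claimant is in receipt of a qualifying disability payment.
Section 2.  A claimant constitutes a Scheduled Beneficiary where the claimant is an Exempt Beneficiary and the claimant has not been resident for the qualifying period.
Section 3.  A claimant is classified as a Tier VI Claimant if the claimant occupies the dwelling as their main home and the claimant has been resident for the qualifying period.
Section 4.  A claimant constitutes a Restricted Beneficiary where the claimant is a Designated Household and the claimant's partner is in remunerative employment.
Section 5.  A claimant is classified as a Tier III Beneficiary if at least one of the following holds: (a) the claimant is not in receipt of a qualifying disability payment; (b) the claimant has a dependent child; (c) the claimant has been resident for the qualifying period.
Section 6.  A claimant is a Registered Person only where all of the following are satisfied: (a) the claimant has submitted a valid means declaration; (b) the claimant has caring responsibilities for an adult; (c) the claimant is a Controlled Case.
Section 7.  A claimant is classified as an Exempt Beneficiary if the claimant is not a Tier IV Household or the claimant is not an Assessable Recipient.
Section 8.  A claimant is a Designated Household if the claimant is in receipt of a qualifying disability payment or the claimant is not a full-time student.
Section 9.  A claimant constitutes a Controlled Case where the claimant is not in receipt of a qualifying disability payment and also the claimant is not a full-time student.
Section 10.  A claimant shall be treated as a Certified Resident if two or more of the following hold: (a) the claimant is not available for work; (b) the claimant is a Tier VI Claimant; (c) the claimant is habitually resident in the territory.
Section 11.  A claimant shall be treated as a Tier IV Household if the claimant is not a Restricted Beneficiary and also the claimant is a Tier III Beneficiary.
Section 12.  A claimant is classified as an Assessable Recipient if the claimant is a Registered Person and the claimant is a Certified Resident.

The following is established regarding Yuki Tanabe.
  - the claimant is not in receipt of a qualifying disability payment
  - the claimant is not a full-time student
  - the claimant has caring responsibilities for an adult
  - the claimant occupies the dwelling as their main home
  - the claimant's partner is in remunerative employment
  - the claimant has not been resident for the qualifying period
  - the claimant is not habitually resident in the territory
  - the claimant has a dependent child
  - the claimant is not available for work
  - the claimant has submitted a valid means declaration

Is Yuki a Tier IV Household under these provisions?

section 8 — Designated Household: [the claimant is in receipt of a qualifying disability payment? no] OR [the claimant is not a full-time student? yes] → satisfied.
section 4 — Restricted Beneficiary: [Designated Household (section 8)? yes] AND [the claimant's partner is in remunerative employment? yes] → satisfied.
section 5 — Tier III Beneficiary: [the claimant is not in receipt of a qualifying disability payment? yes] OR [the claimant has a dependent child? yes] OR [the claimant has been resident for the qualifying period? no] → satisfied.
section 11 — Tier IV Household: [not a Restricted Beneficiary (section 4)? no] AND [Tier III Beneficiary (section 5)? yes] → not satisfied.

No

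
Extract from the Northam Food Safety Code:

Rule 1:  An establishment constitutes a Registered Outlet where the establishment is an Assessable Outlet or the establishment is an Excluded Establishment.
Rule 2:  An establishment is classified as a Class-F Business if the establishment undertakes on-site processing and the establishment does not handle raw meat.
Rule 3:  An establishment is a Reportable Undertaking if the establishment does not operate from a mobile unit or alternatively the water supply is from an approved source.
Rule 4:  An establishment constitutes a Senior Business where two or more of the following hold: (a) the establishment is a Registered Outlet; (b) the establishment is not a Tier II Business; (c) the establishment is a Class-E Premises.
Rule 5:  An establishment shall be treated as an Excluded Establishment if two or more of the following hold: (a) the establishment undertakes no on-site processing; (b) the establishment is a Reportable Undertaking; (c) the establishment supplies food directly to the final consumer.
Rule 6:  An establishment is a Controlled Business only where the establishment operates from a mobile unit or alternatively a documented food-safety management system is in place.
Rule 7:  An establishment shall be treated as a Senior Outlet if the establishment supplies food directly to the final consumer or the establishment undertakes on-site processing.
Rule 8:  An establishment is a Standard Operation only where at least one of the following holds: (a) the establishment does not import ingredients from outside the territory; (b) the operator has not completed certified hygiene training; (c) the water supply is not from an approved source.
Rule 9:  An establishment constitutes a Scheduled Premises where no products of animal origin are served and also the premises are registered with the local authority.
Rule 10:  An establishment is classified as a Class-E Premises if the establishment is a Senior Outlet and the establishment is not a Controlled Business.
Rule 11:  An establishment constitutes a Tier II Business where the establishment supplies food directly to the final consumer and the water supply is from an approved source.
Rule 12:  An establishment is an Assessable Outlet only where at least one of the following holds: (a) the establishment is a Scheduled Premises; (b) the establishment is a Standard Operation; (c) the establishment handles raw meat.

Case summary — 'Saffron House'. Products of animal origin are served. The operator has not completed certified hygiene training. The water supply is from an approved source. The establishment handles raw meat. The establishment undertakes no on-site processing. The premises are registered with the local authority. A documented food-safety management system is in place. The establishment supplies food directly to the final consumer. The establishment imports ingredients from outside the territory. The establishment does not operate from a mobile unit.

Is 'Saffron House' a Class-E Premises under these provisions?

No

rule 7 — Senior Outlet: [the establishment supplies food directly to the final consumer? yes] OR [the establishment undertakes on-site processing? no] → satisfied.
rule 6 — Controlled Business: [the establishment operates from a mobile unit? no] OR [a documented food-safety management system is in place? yes] → satisfied.
rule 10 — Class-E Premises: [Senior Outlet (rule 7)? yes] AND [not a Controlled Business (rule 6)? no] → not satisfied.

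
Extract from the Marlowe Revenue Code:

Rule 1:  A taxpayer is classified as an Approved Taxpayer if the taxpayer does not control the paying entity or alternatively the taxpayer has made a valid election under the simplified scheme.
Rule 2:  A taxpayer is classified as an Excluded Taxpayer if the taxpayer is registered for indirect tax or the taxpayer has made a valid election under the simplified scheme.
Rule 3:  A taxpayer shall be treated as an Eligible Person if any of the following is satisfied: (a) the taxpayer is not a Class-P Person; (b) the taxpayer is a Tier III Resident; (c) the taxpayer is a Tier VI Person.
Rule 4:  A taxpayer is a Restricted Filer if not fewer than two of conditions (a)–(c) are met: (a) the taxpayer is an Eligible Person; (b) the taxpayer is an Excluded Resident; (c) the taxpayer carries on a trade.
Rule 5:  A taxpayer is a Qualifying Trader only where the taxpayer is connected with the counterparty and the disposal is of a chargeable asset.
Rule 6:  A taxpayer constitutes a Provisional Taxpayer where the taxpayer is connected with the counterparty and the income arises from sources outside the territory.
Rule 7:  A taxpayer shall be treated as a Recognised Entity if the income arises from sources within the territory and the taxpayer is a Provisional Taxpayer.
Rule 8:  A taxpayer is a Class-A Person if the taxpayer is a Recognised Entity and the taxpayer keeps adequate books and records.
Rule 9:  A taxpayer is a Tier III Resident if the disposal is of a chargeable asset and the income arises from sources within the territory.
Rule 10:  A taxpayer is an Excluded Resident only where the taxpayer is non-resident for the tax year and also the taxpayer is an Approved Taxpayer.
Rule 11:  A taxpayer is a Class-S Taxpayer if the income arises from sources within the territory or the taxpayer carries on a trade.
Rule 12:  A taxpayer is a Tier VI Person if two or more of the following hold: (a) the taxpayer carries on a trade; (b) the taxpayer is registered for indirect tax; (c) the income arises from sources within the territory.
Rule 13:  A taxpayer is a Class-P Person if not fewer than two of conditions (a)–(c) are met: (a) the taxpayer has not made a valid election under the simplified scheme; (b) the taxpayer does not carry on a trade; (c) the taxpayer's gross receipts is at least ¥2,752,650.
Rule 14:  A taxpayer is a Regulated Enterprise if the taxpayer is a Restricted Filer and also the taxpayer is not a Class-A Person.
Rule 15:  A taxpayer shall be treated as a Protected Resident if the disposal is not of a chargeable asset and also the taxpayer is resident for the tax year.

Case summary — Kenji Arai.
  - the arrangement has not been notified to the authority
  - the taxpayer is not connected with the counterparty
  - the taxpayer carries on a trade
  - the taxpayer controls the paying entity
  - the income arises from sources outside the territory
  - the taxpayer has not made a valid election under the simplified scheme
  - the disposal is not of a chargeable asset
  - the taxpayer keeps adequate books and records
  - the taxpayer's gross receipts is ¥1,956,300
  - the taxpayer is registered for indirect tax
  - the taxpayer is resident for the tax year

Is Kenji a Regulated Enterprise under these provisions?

rule 13 — Class-P Person: the taxpayer has not made a valid election under the simplified scheme? yes; the taxpayer does not carry on a trade? no; taxpayer's gross receipts: ¥1,956,300 ≥ ¥2,752,650? no — 1 of 3 hold (need ≥2) → not satisfied.
rule 9 — Tier III Resident: [the disposal is of a chargeable asset? no] AND [the income arises from sources within the territory? no] → not satisfied.
rule 12 — Tier VI Person: the taxpayer carries on a trade? yes; the taxpayer is registered for indirect tax? yes; the income arises from sources within the territory? no — 2 of 3 hold (need ≥2) → satisfied.
rule 3 — Eligible Person: [not a Class-P Person (rule 13)? yes] OR [Tier III Resident (rule 9)? no] OR [Tier VI Person (rule 12)? yes] → satisfied.
rule 1 — Approved Taxpayer: [the taxpayer does not control the paying entity? no] OR [the taxpayer has made a valid election under the simplified scheme? no] → not satisfied.
rule 10 — Excluded Resident: [the taxpayer is non-resident for the tax year? no] AND [Approved Taxpayer (rule 1)? no] → not satisfied.
rule 4 — Restricted Filer: Eligible Person (rule 3)? yes; Excluded Resident (rule 10)? no; the taxpayer carries on a trade? yes — 2 of 3 hold (need ≥2) → satisfied.
rule 6 — Provisional Taxpayer: [the taxpayer is connected with the counterparty? no] AND [the income arises from sources outside the territory? yes] → not satisfied.
rule 7 — Recognised Entity: [the income arises from sources within the territory? no] AND [Provisional Taxpayer (rule 6)? no] → not satisfied.
rule 8 — Class-A Person: [Recognised Entity (rule 7)? no] AND [the taxpayer keeps adequate books and records? yes] → not satisfied.
rule 14 — Regulated Enterprise: [Restricted Filer (rule 4)? yes] AND [not a Class-A Person (rule 8)? yes] → satisfied.

Yes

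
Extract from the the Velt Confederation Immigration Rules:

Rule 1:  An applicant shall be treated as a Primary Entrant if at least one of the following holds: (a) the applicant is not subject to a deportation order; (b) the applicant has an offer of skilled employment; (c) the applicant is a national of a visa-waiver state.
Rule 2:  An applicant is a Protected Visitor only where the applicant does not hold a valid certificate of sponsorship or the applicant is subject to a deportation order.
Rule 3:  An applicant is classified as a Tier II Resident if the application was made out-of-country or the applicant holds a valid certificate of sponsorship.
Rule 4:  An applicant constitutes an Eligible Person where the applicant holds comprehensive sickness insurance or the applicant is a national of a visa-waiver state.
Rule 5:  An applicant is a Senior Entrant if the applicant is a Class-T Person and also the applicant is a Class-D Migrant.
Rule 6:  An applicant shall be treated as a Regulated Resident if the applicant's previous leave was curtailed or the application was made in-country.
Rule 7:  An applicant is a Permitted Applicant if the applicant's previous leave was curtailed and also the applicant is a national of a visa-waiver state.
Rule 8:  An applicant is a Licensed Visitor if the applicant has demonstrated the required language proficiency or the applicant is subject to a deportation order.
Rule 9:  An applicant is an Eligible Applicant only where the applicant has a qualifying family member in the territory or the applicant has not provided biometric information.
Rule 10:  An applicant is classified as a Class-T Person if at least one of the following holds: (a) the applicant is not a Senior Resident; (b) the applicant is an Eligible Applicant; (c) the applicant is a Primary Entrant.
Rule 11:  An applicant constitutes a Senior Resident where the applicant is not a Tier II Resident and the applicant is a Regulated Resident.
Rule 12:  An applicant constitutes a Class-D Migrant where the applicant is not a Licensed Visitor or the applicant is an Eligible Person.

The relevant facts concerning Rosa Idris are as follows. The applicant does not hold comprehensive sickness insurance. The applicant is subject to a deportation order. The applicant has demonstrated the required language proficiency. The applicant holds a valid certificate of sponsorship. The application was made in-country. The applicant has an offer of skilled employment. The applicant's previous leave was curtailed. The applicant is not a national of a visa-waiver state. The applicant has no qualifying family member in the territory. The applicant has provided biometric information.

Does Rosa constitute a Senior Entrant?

No

rule 3 — Tier II Resident: [the application was made out-of-country? no] OR [the applicant holds a valid certificate of sponsorship? yes] → satisfied.
rule 6 — Regulated Resident: [the applicant's previous leave was curtailed? yes] OR [the application was made in-country? yes] → satisfied.
rule 11 — Senior Resident: [not a Tier II Resident (rule 3)? no] AND [Regulated Resident (rule 6)? yes] → not satisfied.
rule 9 — Eligible Applicant: [the applicant has a qualifying family member in the territory? no] OR [the applicant has not provided biometric information? no] → not satisfied.
rule 1 — Primary Entrant: [the applicant is not subject to a deportation order? no] OR [the applicant has an offer of skilled employment? yes] OR [the applicant is a national of a visa-waiver state? no] → satisfied.
rule 10 — Class-T Person: [not a Senior Resident (rule 11)? yes] OR [Eligible Applicant (rule 9)? no] OR [Primary Entrant (rule 1)? yes] → satisfied.
rule 8 — Licensed Visitor: [the applicant has demonstrated the required language proficiency? yes] OR [the applicant is subject to a deportation order? yes] → satisfied.
rule 4 — Eligible Person: [the applicant holds comprehensive sickness insurance? no] OR [the applicant is a national of a visa-waiver state? no] → not satisfied.
rule 12 — Class-D Migrant: [not a Licensed Visitor (rule 8)? no] OR [Eligible Person (rule 4)? no] → not satisfied.
rule 5 — Senior Entrant: [Class-T Person (rule 10)? yes] AND [Class-D Migrant (rule 12)? no] → not satisfied.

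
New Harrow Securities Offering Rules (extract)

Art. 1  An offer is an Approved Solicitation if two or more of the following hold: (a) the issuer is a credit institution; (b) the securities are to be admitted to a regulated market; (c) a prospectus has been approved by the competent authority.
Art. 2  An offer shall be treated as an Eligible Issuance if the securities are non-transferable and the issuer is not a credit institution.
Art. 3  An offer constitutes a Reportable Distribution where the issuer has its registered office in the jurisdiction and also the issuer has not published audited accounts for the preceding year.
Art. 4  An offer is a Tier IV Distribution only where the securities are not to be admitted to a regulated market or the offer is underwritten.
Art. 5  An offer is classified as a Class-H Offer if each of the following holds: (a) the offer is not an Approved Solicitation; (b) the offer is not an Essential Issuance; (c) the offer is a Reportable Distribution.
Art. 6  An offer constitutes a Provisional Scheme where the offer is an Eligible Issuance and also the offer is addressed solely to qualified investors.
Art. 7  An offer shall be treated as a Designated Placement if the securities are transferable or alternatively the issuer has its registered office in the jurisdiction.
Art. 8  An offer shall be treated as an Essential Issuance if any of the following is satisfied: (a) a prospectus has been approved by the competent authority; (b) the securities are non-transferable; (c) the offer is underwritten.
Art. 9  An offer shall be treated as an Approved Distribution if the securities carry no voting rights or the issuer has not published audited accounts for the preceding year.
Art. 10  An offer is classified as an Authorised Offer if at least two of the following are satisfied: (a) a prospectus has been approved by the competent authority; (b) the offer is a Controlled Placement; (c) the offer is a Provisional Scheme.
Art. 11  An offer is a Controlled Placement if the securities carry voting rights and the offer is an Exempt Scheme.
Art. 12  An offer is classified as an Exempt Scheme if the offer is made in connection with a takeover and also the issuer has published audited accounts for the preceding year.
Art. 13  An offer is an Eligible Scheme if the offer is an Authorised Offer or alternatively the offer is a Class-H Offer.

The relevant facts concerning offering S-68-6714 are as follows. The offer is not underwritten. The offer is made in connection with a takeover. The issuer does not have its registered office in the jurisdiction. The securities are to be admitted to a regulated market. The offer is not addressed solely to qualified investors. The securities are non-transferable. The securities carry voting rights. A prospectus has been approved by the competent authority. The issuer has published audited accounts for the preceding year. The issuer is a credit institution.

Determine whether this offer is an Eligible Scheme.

Yes

Under article 12: the offer is made in connection with a takeover? yes; and the issuer has published audited accounts for the preceding year? yes. So the offer is an Exempt Scheme.
Under article 11: the securities carry voting rights? yes; and Exempt Scheme (article 12)? yes. So the offer is a Controlled Placement.
Under article 2: the securities are non-transferable? yes; and the issuer is not a credit institution? no. So the offer is not an Eligible Issuance.
Under article 6: Eligible Issuance (article 2)? no; and the offer is addressed solely to qualified investors? no. So the offer is not a Provisional Scheme.
Under article 10: a prospectus has been approved by the competent authority? yes; Controlled Placement (article 11)? yes; Provisional Scheme (article 6)? no — 2 of 3 hold (need ≥2) → satisfied.
Under article 1: the issuer is a credit institution? yes; the securities are to be admitted to a regulated market? yes; a prospectus has been approved by the competent authority? yes — 3 of 3 hold (need ≥2) → satisfied.
Under article 8: a prospectus has been approved by the competent authority? yes; or the securities are non-transferable? yes; or the offer is underwritten? no. So the offer is an Essential Issuance.
Under article 3: the issuer has its registered office in the jurisdiction? no; and the issuer has not published audited accounts for the preceding year? no. So the offer is not a Reportable Distribution.
Under article 5: not an Approved Solicitation (article 1)? no; and not an Essential Issuance (article 8)? no; and Reportable Distribution (article 3)? no. So the offer is not a Class-H Offer.
Under article 13: Authorised Offer (article 10)? yes; or Class-H Offer (article 5)? no. So the offer is an Eligible Scheme.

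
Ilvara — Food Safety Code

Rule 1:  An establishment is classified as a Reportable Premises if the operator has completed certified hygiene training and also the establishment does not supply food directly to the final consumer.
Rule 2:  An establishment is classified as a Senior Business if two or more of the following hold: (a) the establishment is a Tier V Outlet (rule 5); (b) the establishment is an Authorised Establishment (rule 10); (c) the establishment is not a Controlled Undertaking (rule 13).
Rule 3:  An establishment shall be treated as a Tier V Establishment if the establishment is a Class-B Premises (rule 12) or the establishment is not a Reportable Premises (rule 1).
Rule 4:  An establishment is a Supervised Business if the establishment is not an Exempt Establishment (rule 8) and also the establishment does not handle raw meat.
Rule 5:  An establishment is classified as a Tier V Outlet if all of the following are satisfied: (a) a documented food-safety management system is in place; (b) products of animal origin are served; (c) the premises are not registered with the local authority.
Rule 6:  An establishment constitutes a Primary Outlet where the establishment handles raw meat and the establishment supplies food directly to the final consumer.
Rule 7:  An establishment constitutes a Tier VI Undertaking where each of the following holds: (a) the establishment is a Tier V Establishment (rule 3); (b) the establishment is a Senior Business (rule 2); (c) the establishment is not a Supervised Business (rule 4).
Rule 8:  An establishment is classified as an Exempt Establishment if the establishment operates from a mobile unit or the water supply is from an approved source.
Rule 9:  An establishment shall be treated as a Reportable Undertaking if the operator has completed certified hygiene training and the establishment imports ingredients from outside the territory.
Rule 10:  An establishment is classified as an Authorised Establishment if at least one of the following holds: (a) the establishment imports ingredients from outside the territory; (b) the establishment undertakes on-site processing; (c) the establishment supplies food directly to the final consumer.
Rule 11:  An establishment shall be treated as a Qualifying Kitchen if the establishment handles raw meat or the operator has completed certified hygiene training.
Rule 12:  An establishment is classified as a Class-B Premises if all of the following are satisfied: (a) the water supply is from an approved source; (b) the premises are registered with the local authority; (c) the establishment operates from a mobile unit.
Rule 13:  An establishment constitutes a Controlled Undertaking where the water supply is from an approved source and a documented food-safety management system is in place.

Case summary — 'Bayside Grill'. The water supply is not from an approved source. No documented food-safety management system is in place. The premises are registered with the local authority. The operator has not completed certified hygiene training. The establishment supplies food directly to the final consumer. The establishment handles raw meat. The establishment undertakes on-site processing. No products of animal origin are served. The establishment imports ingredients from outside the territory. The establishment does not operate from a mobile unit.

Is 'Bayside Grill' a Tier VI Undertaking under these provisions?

Yes

rule 12 — Class-B Premises: [the water supply is from an approved source? no] AND [the premises are registered with the local authority? yes] AND [the establishment operates from a mobile unit? no] → not satisfied.
rule 1 — Reportable Premises: [the operator has completed certified hygiene training? no] AND [the establishment does not supply food directly to the final consumer? no] → not satisfied.
rule 3 — Tier V Establishment: [Class-B Premises (rule 12)? no] OR [not a Reportable Premises (rule 1)? yes] → satisfied.
rule 5 — Tier V Outlet: [a documented food-safety management system is in place? no] AND [products of animal origin are served? no] AND [the premises are not registered with the local authority? no] → not satisfied.
rule 10 — Authorised Establishment: [the establishment imports ingredients from outside the territory? yes] OR [the establishment undertakes on-site processing? yes] OR [the establishment supplies food directly to the final consumer? yes] → satisfied.
rule 13 — Controlled Undertaking: [the water supply is from an approved source? no] AND [a documented food-safety management system is in place? no] → not satisfied.
rule 2 — Senior Business: Tier V Outlet (rule 5)? no; Authorised Establishment (rule 10)? yes; not a Controlled Undertaking (rule 13)? yes — 2 of 3 hold (need ≥2) → satisfied.
rule 8 — Exempt Establishment: [the establishment operates from a mobile unit? no] OR [the water supply is from an approved source? no] → not satisfied.
rule 4 — Supervised Business: [not an Exempt Establishment (rule 8)? yes] AND [the establishment does not handle raw meat? no] → not satisfied.
rule 7 — Tier VI Undertaking: [Tier V Establishment (rule 3)? yes] AND [Senior Business (rule 2)? yes] AND [not a Supervised Business (rule 4)? yes] → satisfied.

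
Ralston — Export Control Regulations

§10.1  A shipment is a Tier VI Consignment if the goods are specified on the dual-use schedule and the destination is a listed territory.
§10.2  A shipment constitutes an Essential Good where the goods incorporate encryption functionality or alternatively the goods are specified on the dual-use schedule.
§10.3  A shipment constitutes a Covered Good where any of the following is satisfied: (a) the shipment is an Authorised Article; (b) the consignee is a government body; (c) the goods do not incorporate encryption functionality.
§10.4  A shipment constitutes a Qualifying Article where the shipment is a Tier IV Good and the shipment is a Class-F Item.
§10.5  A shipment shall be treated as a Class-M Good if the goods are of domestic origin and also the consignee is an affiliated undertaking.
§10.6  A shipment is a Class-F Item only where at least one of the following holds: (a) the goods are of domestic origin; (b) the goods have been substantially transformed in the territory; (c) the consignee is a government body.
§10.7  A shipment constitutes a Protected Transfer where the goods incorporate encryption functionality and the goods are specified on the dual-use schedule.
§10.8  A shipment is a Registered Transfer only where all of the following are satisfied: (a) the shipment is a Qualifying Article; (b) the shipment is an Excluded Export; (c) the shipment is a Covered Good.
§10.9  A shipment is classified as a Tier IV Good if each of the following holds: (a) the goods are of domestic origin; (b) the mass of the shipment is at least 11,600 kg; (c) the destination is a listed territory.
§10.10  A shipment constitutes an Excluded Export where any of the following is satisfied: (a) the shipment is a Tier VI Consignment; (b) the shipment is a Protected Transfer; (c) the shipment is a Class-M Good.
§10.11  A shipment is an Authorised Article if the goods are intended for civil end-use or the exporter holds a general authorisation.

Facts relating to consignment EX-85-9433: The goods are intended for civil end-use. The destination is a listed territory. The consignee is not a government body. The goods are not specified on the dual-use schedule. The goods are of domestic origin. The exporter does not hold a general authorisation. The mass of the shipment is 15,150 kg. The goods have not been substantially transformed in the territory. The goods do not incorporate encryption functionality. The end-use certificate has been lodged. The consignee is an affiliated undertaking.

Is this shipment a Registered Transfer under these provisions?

Yes

Under §10.9: the goods are of domestic origin? yes; and mass of the shipment: 15,150 kg ≥ 11,600 kg? yes; and the destination is a listed territory? yes. So the shipment is a Tier IV Good.
Under §10.6: the goods are of domestic origin? yes; or the goods have been substantially transformed in the territory? no; or the consignee is a government body? no. So the shipment is a Class-F Item.
Under §10.4: Tier IV Good (§10.9)? yes; and Class-F Item (§10.6)? yes. So the shipment is a Qualifying Article.
Under §10.1: the goods are specified on the dual-use schedule? no; and the destination is a listed territory? yes. So the shipment is not a Tier VI Consignment.
Under §10.7: the goods incorporate encryption functionality? no; and the goods are specified on the dual-use schedule? no. So the shipment is not a Protected Transfer.
Under §10.5: the goods are of domestic origin? yes; and the consignee is an affiliated undertaking? yes. So the shipment is a Class-M Good.
Under §10.10: Tier VI Consignment (§10.1)? no; or Protected Transfer (§10.7)? no; or Class-M Good (§10.5)? yes. So the shipment is an Excluded Export.
Under §10.11: the goods are intended for civil end-use? yes; or the exporter holds a general authorisation? no. So the shipment is an Authorised Article.
Under §10.3: Authorised Article (§10.11)? yes; or the consignee is a government body? no; or the goods do not incorporate encryption functionality? yes. So the shipment is a Covered Good.
Under §10.8: Qualifying Article (§10.4)? yes; and Excluded Export (§10.10)? yes; and Covered Good (§10.3)? yes. So the shipment is a Registered Transfer.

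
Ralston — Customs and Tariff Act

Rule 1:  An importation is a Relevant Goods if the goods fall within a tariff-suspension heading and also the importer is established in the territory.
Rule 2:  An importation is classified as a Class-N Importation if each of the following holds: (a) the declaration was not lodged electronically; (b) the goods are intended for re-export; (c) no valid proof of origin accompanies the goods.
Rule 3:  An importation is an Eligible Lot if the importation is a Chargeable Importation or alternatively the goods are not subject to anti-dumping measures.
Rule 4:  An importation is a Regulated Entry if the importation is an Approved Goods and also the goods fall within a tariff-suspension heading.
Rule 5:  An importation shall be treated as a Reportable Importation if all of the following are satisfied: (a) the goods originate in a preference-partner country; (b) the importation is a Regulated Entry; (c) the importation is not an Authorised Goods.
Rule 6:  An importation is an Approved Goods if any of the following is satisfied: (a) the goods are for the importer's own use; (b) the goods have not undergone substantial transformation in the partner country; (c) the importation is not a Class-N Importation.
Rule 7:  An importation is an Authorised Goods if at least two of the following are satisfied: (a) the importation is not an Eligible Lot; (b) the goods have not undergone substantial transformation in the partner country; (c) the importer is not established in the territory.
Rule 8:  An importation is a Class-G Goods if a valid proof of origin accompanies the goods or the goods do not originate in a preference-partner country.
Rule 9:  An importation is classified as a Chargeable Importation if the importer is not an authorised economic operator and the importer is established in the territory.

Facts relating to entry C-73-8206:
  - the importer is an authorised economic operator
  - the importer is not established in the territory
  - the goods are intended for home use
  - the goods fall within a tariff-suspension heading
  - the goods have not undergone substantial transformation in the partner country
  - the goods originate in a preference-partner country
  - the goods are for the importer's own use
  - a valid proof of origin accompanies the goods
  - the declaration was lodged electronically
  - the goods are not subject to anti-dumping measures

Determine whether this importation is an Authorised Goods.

Yes

rule 9 — Chargeable Importation: [the importer is not an authorised economic operator? no] AND [the importer is established in the territory? no] → not satisfied.
rule 3 — Eligible Lot: [Chargeable Importation (rule 9)? no] OR [the goods are not subject to anti-dumping measures? yes] → satisfied.
rule 7 — Authorised Goods: not an Eligible Lot (rule 3)? no; the goods have not undergone substantial transformation in the partner country? yes; the importer is not established in the territory? yes — 2 of 3 hold (need ≥2) → satisfied.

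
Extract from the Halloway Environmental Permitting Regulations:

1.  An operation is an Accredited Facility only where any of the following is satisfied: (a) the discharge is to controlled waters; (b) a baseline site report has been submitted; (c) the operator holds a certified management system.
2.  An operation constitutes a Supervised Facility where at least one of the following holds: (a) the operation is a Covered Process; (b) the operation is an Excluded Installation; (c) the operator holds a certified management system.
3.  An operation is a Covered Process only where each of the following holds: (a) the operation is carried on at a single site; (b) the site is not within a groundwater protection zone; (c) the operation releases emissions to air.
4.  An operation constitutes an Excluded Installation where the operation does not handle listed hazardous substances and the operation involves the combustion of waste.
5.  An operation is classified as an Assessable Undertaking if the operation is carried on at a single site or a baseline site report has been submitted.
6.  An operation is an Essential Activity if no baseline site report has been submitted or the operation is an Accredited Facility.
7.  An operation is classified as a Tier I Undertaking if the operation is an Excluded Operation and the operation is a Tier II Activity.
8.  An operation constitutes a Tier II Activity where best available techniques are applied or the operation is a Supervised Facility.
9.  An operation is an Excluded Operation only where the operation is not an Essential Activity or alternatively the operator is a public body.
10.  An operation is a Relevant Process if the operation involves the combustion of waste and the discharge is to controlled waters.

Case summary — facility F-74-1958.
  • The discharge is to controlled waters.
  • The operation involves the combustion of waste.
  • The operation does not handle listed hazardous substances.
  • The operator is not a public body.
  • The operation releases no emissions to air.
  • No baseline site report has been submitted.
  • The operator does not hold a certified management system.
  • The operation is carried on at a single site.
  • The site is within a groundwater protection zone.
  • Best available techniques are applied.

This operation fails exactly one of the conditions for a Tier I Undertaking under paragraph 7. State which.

Excluded Operation

Under paragraph 1: the discharge is to controlled waters? yes; or a baseline site report has been submitted? no; or the operator holds a certified management system? no. So the operation is an Accredited Facility.
Under paragraph 6: no baseline site report has been submitted? yes; or Accredited Facility (paragraph 1)? yes. So the operation is an Essential Activity.
Under paragraph 9: not an Essential Activity (paragraph 6)? no; or the operator is a public body? no. So the operation is not an Excluded Operation.
Under paragraph 3: the operation is carried on at a single site? yes; and the site is not within a groundwater protection zone? no; and the operation releases emissions to air? no. So the operation is not a Covered Process.
Under paragraph 4: the operation does not handle listed hazardous substances? yes; and the operation involves the combustion of waste? yes. So the operation is an Excluded Installation.
Under paragraph 2: Covered Process (paragraph 3)? no; or Excluded Installation (paragraph 4)? yes; or the operator holds a certified management system? no. So the operation is a Supervised Facility.
Under paragraph 8: best available techniques are applied? yes; or Supervised Facility (paragraph 2)? yes. So the operation is a Tier II Activity.
Under paragraph 7: Excluded Operation (paragraph 9)? no; and Tier II Activity (paragraph 8)? yes. So the operation is not a Tier I Undertaking.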